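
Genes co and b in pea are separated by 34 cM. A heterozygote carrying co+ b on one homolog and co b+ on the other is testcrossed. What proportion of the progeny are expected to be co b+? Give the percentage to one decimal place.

33.0%

A map distance of 34 cM corresponds to a recombination frequency of 0.340.
The F1 is co+ b / co b+, so co b+ is a parental gamete class with expected frequency (1 − r)/2 = 0.660/2 = 0.3300.
That is 0.3300 = 33.0% of the progeny.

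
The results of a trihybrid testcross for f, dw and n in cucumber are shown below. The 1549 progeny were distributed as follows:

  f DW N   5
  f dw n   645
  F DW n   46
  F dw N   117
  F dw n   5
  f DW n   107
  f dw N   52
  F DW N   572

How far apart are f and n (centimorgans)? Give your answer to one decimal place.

7.0 centimorgans

The two most frequent reciprocal classes, F DW N and f dw n, are the parental types, so the F1 was F DW N / f dw n.
The two rarest classes, f DW N and F dw n, are the double crossovers. Comparing them with the parentals, only the f allele has switched, so f is the middle locus and the order is dw – f – n.
Crossovers in the f–n interval produce the single-crossover classes F DW n and f dw N (46 + 52 = 98) plus the double crossovers (10).
RF(f–n) = (98 + 10) / 1549 = 108/1549 = 0.0697 → 7.0 centimorgans.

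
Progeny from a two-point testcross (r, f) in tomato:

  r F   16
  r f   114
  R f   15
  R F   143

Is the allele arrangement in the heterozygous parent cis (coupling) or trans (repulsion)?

The two most frequent classes are R F (143) and r f (114); these are the parental (non-recombinant) types.
So the F1 carried R F on one chromosome and r f on the other — the recessive alleles are on the same chromosome (cis / coupling).

cis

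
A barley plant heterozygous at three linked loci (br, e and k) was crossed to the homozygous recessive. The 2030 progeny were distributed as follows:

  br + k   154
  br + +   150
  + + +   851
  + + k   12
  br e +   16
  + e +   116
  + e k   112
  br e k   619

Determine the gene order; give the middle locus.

k

The two most frequent reciprocal classes, + + + and br e k, are the parental types, so the F1 was + + + / br e k.
The two rarest classes, + + k and br e +, are the double crossovers. Comparing them with the parentals, only the k allele has switched, so k is the middle locus and the order is br – k – e.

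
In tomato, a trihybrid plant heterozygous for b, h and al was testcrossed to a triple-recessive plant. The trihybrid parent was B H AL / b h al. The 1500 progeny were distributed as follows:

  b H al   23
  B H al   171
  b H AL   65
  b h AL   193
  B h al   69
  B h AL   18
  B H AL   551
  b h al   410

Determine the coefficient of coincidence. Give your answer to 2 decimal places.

0.87

The two rarest classes, B h AL and b H al, are the double crossovers. Comparing them with the parentals, only the h allele has switched, so h is the middle locus and the order is b – h – al.
b–h: (134 + 41)/1500 = 0.1167; h–al: (364 + 41)/1500 = 0.2700.
Expected DCO frequency = 0.1167 × 0.2700 ≈ 0.03151; observed = 41/1500 ≈ 0.02733.
Coefficient of coincidence = 0.02733/0.03151 ≈ 0.87.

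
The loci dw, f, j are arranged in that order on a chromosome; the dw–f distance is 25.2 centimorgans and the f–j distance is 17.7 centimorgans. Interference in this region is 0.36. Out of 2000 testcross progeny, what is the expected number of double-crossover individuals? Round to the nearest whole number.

57

Map distances give recombination frequencies of 0.252 and 0.177 for the two intervals.
With interference 0.36 (so coincidence = 0.64), expected double-crossover frequency = 0.252 × 0.177 × 0.64 = 0.02855.
Expected number = 0.02855 × 2000 = 57.09 ≈ 57.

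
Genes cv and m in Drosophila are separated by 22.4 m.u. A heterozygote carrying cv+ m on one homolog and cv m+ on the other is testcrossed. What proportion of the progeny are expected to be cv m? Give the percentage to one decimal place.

A map distance of 22.4 m.u. corresponds to a recombination frequency of 0.224.
The F1 is cv+ m / cv m+, so cv m is a recombinant gamete class with expected frequency r/2 = 0.224/2 = 0.1120.
That is 0.1120 = 11.2% of the progeny.

11.2%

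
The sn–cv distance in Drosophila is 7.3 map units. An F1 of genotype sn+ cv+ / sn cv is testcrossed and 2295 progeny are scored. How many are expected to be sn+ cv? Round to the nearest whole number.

84

A map distance of 7.3 map units corresponds to a recombination frequency of 0.073.
The F1 is sn+ cv+ / sn cv, so sn+ cv is a recombinant gamete class with expected frequency r/2 = 0.073/2 = 0.0365.
Expected number = 0.0365 × 2295 = 83.77 ≈ 84.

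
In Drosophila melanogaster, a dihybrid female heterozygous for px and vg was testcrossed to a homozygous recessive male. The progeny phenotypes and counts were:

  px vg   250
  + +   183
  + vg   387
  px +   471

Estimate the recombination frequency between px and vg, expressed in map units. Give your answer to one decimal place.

33.5 map units

The two most frequent classes, + vg (387) and px + (471), are the parental types, so the F1 was + vg / px +.
The recombinant classes are + + and px vg: 183 + 250 = 433.
Recombination frequency = 433/1291 = 0.3354 ≈ 33.5%, i.e. 33.5 map units.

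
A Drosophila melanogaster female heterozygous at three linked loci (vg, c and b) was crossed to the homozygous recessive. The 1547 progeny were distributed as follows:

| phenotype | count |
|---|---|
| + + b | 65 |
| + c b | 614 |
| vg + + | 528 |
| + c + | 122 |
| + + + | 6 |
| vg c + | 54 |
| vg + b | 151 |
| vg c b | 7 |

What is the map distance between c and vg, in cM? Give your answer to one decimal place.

The two most frequent reciprocal classes, vg + + and + c b, are the parental types, so the F1 was vg + + / + c b.
The two rarest classes, + + + and vg c b, are the double crossovers. Comparing them with the parentals, only the vg allele has switched, so vg is the middle locus and the order is c – vg – b.
Crossovers in the c–vg interval produce the single-crossover classes vg c + and + + b (54 + 65 = 119) plus the double crossovers (13).
RF(c–vg) = (119 + 13) / 1547 = 132/1547 = 0.0853 → 8.5 cM.

8.5 cM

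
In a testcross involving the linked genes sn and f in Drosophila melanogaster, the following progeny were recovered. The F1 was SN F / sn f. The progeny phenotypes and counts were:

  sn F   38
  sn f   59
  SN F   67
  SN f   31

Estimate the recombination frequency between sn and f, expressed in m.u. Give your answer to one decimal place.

35.4 m.u.

The recombinant classes are SN f and sn F: 31 + 38 = 69.
Recombination frequency = 69/195 = 0.3538 ≈ 35.4%, i.e. 35.4 m.u.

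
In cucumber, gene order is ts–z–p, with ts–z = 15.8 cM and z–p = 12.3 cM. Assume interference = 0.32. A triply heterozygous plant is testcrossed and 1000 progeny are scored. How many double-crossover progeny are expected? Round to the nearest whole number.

13

Map distances give recombination frequencies of 0.158 and 0.123 for the two intervals.
With interference 0.32 (so coincidence = 0.68), expected double-crossover frequency = 0.158 × 0.123 × 0.68 = 0.01322.
Expected number = 0.01322 × 1000 = 13.22 ≈ 13.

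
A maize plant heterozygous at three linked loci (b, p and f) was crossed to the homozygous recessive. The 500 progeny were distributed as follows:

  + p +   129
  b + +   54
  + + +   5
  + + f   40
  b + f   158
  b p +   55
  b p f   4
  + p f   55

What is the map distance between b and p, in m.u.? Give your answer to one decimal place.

20.8 m.u.

The two most frequent reciprocal classes, b + f and + p +, are the parental types, so the F1 was b + f / + p +.
The two rarest classes, b p f and + + +, are the double crossovers. Comparing them with the parentals, only the p allele has switched, so p is the middle locus and the order is b – p – f.
Crossovers in the b–p interval produce the single-crossover classes + + f and b p + (40 + 55 = 95) plus the double crossovers (9).
RF(b–p) = (95 + 9) / 500 = 104/500 = 0.2080 → 20.8 m.u.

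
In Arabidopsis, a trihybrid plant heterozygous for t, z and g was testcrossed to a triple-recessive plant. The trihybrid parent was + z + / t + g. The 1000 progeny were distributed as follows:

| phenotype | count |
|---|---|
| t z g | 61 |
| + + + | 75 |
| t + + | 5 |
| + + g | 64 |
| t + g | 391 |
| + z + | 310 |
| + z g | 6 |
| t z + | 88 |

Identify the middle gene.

The two rarest classes, + z g and t + +, are the double crossovers. Comparing them with the parentals, only the g allele has switched, so g is the middle locus and the order is t – g – z.

g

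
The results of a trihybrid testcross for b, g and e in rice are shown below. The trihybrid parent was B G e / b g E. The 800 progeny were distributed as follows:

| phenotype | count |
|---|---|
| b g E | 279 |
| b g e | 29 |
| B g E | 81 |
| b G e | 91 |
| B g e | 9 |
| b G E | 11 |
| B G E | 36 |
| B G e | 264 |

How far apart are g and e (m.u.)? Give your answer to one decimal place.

The two rarest classes, B g e and b G E, are the double crossovers. Comparing them with the parentals, only the g allele has switched, so g is the middle locus and the order is e – g – b.
Crossovers in the e–g interval produce the single-crossover classes B G E and b g e (36 + 29 = 65) plus the double crossovers (20).
RF(e–g) = (65 + 20) / 800 = 85/800 = 0.1062 → 10.6 m.u.

10.6 m.u.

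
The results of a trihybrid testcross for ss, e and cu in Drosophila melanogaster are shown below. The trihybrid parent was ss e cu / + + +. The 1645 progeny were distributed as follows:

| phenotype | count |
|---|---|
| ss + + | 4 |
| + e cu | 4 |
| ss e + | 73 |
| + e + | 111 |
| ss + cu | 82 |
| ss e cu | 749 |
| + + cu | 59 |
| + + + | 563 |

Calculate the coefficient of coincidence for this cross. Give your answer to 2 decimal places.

The two rarest classes, + e cu and ss + +, are the double crossovers. Comparing them with the parentals, only the ss allele has switched, so ss is the middle locus and the order is cu – ss – e.
cu–ss: (132 + 8)/1645 = 0.0851; ss–e: (193 + 8)/1645 = 0.1222.
Expected DCO frequency = 0.0851 × 0.1222 ≈ 0.01040; observed = 8/1645 ≈ 0.00486.
Coefficient of coincidence = 0.00486/0.01040 ≈ 0.47.

0.47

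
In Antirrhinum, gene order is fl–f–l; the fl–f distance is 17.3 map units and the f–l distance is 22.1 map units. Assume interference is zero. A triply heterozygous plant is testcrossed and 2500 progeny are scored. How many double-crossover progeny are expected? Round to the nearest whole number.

96

Map distances give recombination frequencies of 0.173 and 0.221 for the two intervals.
With no interference, expected double-crossover frequency = 0.173 × 0.221 = 0.03823.
Expected number = 0.03823 × 2500 = 95.58 ≈ 96.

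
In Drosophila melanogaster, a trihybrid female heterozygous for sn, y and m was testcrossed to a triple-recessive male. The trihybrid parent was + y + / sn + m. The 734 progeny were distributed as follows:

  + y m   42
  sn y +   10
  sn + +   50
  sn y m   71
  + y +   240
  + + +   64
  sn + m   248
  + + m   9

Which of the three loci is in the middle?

The two rarest classes, sn y + and + + m, are the double crossovers. Comparing them with the parentals, only the sn allele has switched, so sn is the middle locus and the order is m – sn – y.

sn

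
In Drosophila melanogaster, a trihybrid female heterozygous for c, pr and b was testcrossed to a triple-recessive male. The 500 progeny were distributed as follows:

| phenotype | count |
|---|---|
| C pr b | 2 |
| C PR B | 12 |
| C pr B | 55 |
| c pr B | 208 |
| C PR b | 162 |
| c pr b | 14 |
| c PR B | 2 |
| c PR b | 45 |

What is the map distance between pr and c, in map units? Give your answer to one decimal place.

The two most frequent reciprocal classes, C PR b and c pr B, are the parental types, so the F1 was C PR b / c pr B.
The two rarest classes, C pr b and c PR B, are the double crossovers. Comparing them with the parentals, only the pr allele has switched, so pr is the middle locus and the order is b – pr – c.
Crossovers in the pr–c interval produce the single-crossover classes c PR b and C pr B (45 + 55 = 100) plus the double crossovers (4).
RF(pr–c) = (100 + 4) / 500 = 104/500 = 0.2080 → 20.8 map units.

20.8 map units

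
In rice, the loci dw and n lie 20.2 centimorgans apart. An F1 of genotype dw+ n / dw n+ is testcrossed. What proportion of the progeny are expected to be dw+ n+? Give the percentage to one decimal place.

A map distance of 20.2 centimorgans corresponds to a recombination frequency of 0.202.
The F1 is dw+ n / dw n+, so dw+ n+ is a recombinant gamete class with expected frequency r/2 = 0.202/2 = 0.1010.
That is 0.1010 = 10.1% of the progeny.

10.1%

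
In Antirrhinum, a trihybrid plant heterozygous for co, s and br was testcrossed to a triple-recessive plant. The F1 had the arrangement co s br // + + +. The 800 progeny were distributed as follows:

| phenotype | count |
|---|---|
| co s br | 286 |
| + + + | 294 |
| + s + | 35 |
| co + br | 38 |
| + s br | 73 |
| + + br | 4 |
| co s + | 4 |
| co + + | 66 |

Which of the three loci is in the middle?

br

The two rarest classes, co s + and + + br, are the double crossovers. Comparing them with the parentals, only the br allele has switched, so br is the middle locus and the order is s – br – co.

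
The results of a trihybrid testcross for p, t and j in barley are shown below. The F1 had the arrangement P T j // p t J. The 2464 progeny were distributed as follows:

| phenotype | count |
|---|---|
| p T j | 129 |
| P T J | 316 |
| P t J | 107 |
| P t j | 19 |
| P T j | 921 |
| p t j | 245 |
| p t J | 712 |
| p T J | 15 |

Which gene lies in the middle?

t

The two rarest classes, P t j and p T J, are the double crossovers. Comparing them with the parentals, only the t allele has switched, so t is the middle locus and the order is p – t – j.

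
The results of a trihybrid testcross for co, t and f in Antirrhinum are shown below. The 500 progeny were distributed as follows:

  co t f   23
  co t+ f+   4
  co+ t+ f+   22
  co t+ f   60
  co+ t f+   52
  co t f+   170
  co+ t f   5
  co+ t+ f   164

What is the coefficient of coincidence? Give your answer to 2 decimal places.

The two most frequent reciprocal classes, co t f+ and co+ t+ f, are the parental types, so the F1 was co t f+ / co+ t+ f.
The two rarest classes, co t+ f+ and co+ t f, are the double crossovers. Comparing them with the parentals, only the t allele has switched, so t is the middle locus and the order is co – t – f.
co–t: (112 + 9)/500 = 0.2420; t–f: (45 + 9)/500 = 0.1080.
Expected DCO frequency = 0.2420 × 0.1080 ≈ 0.02614; observed = 9/500 ≈ 0.01800.
Coefficient of coincidence = 0.01800/0.02614 ≈ 0.69.

0.69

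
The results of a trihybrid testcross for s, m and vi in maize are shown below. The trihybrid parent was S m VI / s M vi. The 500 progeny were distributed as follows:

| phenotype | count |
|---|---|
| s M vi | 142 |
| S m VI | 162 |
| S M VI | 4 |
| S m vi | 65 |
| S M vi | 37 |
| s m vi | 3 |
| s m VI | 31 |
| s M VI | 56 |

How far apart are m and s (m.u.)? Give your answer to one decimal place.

The two rarest classes, S M VI and s m vi, are the double crossovers. Comparing them with the parentals, only the m allele has switched, so m is the middle locus and the order is vi – m – s.
Crossovers in the m–s interval produce the single-crossover classes s m VI and S M vi (31 + 37 = 68) plus the double crossovers (7).
RF(m–s) = (68 + 7) / 500 = 75/500 = 0.1500 → 15.0 m.u.

15.0 m.u.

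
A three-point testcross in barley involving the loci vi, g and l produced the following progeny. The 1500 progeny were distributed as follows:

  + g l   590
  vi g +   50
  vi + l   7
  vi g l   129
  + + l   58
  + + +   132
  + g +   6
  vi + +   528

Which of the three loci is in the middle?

l

The two most frequent reciprocal classes, vi + + and + g l, are the parental types, so the F1 was vi + + / + g l.
The two rarest classes, vi + l and + g +, are the double crossovers. Comparing them with the parentals, only the l allele has switched, so l is the middle locus and the order is g – l – vi.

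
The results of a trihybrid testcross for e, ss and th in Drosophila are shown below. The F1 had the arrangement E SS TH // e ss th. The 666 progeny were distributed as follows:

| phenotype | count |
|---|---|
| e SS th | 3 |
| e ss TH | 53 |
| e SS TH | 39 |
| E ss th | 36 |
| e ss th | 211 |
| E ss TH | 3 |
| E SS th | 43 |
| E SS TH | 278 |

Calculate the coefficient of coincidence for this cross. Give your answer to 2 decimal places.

The two rarest classes, E ss TH and e SS th, are the double crossovers. Comparing them with the parentals, only the ss allele has switched, so ss is the middle locus and the order is e – ss – th.
e–ss: (75 + 6)/666 = 0.1216; ss–th: (96 + 6)/666 = 0.1532.
Expected DCO frequency = 0.1216 × 0.1532 ≈ 0.01863; observed = 6/666 ≈ 0.00901.
Coefficient of coincidence = 0.00901/0.01863 ≈ 0.48.

0.48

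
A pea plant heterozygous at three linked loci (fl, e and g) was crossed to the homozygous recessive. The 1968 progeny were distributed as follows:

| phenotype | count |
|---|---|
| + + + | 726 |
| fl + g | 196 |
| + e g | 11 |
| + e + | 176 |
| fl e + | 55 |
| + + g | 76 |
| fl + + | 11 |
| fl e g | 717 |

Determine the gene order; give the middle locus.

fl

The two most frequent reciprocal classes, + + + and fl e g, are the parental types, so the F1 was + + + / fl e g.
The two rarest classes, fl + + and + e g, are the double crossovers. Comparing them with the parentals, only the fl allele has switched, so fl is the middle locus and the order is e – fl – g.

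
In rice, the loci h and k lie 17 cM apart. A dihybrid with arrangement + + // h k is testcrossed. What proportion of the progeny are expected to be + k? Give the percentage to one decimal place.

8.5%

A map distance of 17 cM corresponds to a recombination frequency of 0.170.
The F1 is + + / h k, so + k is a recombinant gamete class with expected frequency r/2 = 0.170/2 = 0.0850.
That is 0.0850 = 8.5% of the progeny.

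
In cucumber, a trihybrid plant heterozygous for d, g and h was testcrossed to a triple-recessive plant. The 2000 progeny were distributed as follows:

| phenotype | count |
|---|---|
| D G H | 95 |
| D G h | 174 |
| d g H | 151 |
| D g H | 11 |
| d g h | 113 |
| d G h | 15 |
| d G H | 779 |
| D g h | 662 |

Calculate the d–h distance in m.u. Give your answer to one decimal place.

The two most frequent reciprocal classes, D g h and d G H, are the parental types, so the F1 was D g h / d G H.
The two rarest classes, D g H and d G h, are the double crossovers. Comparing them with the parentals, only the h allele has switched, so h is the middle locus and the order is d – h – g.
Crossovers in the d–h interval produce the single-crossover classes d g h and D G H (113 + 95 = 208) plus the double crossovers (26).
RF(d–h) = (208 + 26) / 2000 = 234/2000 = 0.1170 → 11.7 m.u.

11.7 m.u.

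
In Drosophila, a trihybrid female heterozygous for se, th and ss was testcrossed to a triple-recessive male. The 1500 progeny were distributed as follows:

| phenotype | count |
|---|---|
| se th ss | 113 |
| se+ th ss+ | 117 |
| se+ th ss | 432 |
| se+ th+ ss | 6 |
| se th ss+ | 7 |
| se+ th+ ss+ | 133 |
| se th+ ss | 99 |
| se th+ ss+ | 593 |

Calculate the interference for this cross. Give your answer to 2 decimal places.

0.67

The two most frequent reciprocal classes, se+ th ss and se th+ ss+, are the parental types, so the F1 was se+ th ss / se th+ ss+.
The two rarest classes, se+ th+ ss and se th ss+, are the double crossovers. Comparing them with the parentals, only the th allele has switched, so th is the middle locus and the order is ss – th – se.
ss–th: (216 + 13)/1500 = 0.1527; th–se: (246 + 13)/1500 = 0.1727.
Expected DCO frequency = 0.1527 × 0.1727 ≈ 0.02637; observed = 13/1500 ≈ 0.00867.
Coefficient of coincidence = 0.00867/0.02637 ≈ 0.33; interference = 1 − 0.33 = 0.67.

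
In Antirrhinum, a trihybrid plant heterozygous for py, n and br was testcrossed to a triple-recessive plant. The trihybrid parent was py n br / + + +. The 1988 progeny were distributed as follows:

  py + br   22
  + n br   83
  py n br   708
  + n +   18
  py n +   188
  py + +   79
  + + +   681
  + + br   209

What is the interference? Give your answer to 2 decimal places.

The two rarest classes, py + br and + n +, are the double crossovers. Comparing them with the parentals, only the n allele has switched, so n is the middle locus and the order is br – n – py.
br–n: (397 + 40)/1988 = 0.2198; n–py: (162 + 40)/1988 = 0.1016.
Expected DCO frequency = 0.2198 × 0.1016 ≈ 0.02233; observed = 40/1988 ≈ 0.02012.
Coefficient of coincidence = 0.02012/0.02233 ≈ 0.90; interference = 1 − 0.90 = 0.10.

0.10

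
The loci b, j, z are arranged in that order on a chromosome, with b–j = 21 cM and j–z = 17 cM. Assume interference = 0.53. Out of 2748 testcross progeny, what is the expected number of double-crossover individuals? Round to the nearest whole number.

46

Map distances give recombination frequencies of 0.210 and 0.170 for the two intervals.
With interference 0.53 (so coincidence = 0.47), expected double-crossover frequency = 0.210 × 0.170 × 0.47 = 0.01678.
Expected number = 0.01678 × 2748 = 46.11 ≈ 46.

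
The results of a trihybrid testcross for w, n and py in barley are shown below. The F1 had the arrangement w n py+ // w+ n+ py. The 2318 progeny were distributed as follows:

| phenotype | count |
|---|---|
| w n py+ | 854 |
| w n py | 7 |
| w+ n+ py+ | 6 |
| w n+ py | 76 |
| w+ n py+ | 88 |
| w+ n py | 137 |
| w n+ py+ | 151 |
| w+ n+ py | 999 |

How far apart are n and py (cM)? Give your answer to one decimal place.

The two rarest classes, w n py and w+ n+ py+, are the double crossovers. Comparing them with the parentals, only the py allele has switched, so py is the middle locus and the order is w – py – n.
Crossovers in the py–n interval produce the single-crossover classes w n+ py+ and w+ n py (151 + 137 = 288) plus the double crossovers (13).
RF(py–n) = (288 + 13) / 2318 = 301/2318 = 0.1299 → 13.0 cM.

13.0 cM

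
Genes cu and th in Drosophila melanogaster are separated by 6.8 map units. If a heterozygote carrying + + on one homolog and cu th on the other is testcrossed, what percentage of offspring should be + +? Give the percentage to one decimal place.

A map distance of 6.8 map units corresponds to a recombination frequency of 0.068.
The F1 is + + / cu th, so + + is a parental gamete class with expected frequency (1 − r)/2 = 0.932/2 = 0.4660.
That is 0.4660 = 46.6% of the progeny.

46.6%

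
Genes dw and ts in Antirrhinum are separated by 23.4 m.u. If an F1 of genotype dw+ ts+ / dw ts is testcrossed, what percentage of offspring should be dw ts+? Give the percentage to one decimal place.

A map distance of 23.4 m.u. corresponds to a recombination frequency of 0.234.
The F1 is dw+ ts+ / dw ts, so dw ts+ is a recombinant gamete class with expected frequency r/2 = 0.234/2 = 0.1170.
That is 0.1170 = 11.7% of the progeny.

11.7%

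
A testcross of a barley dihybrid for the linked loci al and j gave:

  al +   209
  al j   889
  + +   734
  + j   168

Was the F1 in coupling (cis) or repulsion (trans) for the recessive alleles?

The two most frequent classes are + + (734) and al j (889); these are the parental (non-recombinant) types.
So the F1 carried + + on one chromosome and al j on the other — the recessive alleles are on the same chromosome (cis / coupling).

cis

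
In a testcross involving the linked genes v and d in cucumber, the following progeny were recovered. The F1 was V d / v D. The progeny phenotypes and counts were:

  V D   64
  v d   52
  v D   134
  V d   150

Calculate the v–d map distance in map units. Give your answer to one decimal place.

The recombinant classes are V D and v d: 64 + 52 = 116.
Recombination frequency = 116/400 = 0.2900 ≈ 29.0%, i.e. 29.0 map units.

29.0 map units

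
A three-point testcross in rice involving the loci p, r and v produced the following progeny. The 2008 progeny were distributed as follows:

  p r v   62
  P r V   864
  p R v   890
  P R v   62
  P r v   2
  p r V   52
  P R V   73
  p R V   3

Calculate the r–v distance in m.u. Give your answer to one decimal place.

The two most frequent reciprocal classes, P r V and p R v, are the parental types, so the F1 was P r V / p R v.
The two rarest classes, P r v and p R V, are the double crossovers. Comparing them with the parentals, only the v allele has switched, so v is the middle locus and the order is p – v – r.
Crossovers in the v–r interval produce the single-crossover classes P R V and p r v (73 + 62 = 135) plus the double crossovers (5).
RF(v–r) = (135 + 5) / 2008 = 140/2008 = 0.0697 → 7.0 m.u.

7.0 m.u.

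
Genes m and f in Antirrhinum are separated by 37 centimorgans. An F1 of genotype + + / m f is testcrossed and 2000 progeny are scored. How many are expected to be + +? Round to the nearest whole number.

A map distance of 37 centimorgans corresponds to a recombination frequency of 0.370.
The F1 is + + / m f, so + + is a parental gamete class with expected frequency (1 − r)/2 = 0.630/2 = 0.3150.
Expected number = 0.3150 × 2000 = 630.00 ≈ 630.

630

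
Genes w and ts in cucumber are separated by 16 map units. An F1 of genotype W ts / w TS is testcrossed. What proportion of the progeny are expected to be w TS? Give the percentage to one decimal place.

42.0%

A map distance of 16 map units corresponds to a recombination frequency of 0.160.
The F1 is W ts / w TS, so w TS is a parental gamete class with expected frequency (1 − r)/2 = 0.840/2 = 0.4200.
That is 0.4200 = 42.0% of the progeny.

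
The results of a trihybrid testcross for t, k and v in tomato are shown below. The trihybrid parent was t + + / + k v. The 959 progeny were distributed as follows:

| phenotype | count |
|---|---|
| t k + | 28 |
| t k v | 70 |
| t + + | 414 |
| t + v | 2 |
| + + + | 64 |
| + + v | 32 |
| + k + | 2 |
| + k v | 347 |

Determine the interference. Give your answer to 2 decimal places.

0.57

The two rarest classes, t + v and + k +, are the double crossovers. Comparing them with the parentals, only the v allele has switched, so v is the middle locus and the order is k – v – t.
k–v: (60 + 4)/959 = 0.0667; v–t: (134 + 4)/959 = 0.1439.
Expected DCO frequency = 0.0667 × 0.1439 ≈ 0.00960; observed = 4/959 ≈ 0.00417.
Coefficient of coincidence = 0.00417/0.00960 ≈ 0.43; interference = 1 − 0.43 = 0.57.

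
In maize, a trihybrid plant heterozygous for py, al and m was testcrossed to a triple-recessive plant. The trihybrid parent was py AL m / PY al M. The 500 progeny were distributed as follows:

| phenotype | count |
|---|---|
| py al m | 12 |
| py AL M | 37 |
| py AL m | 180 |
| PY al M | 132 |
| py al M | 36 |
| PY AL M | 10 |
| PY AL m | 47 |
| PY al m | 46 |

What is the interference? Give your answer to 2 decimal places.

0.00

The two rarest classes, py al m and PY AL M, are the double crossovers. Comparing them with the parentals, only the al allele has switched, so al is the middle locus and the order is m – al – py.
m–al: (83 + 22)/500 = 0.2100; al–py: (83 + 22)/500 = 0.2100.
Expected DCO frequency = 0.2100 × 0.2100 ≈ 0.04410; observed = 22/500 ≈ 0.04400.
Coefficient of coincidence = 0.04400/0.04410 ≈ 1.00; interference = 1 − 1.00 = 0.00.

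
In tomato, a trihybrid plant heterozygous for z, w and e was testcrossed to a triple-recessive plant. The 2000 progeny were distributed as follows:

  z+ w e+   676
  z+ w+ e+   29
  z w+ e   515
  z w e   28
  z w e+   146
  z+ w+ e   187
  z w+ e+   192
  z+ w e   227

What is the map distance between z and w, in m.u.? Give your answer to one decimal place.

The two most frequent reciprocal classes, z+ w e+ and z w+ e, are the parental types, so the F1 was z+ w e+ / z w+ e.
The two rarest classes, z+ w+ e+ and z w e, are the double crossovers. Comparing them with the parentals, only the w allele has switched, so w is the middle locus and the order is e – w – z.
Crossovers in the w–z interval produce the single-crossover classes z w e+ and z+ w+ e (146 + 187 = 333) plus the double crossovers (57).
RF(w–z) = (333 + 57) / 2000 = 390/2000 = 0.1950 → 19.5 m.u.

19.5 m.u.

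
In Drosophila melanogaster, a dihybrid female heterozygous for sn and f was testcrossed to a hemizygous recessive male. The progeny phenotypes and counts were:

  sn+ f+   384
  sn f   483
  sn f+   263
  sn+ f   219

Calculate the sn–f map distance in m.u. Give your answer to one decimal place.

35.7 m.u.

The two most frequent classes, sn+ f+ (384) and sn f (483), are the parental types, so the F1 was sn+ f+ / sn f.
The recombinant classes are sn+ f and sn f+: 219 + 263 = 482.
Recombination frequency = 482/1349 = 0.3573 ≈ 35.7%, i.e. 35.7 m.u.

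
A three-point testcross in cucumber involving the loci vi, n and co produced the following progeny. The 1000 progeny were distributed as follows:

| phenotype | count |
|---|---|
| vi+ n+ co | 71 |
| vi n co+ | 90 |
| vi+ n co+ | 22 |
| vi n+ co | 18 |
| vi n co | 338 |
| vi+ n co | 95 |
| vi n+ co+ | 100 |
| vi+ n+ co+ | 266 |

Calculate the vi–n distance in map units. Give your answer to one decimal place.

The two most frequent reciprocal classes, vi+ n+ co+ and vi n co, are the parental types, so the F1 was vi+ n+ co+ / vi n co.
The two rarest classes, vi+ n co+ and vi n+ co, are the double crossovers. Comparing them with the parentals, only the n allele has switched, so n is the middle locus and the order is vi – n – co.
Crossovers in the vi–n interval produce the single-crossover classes vi n+ co+ and vi+ n co (100 + 95 = 195) plus the double crossovers (40).
RF(vi–n) = (195 + 40) / 1000 = 235/1000 = 0.2350 → 23.5 map units.

23.5 map units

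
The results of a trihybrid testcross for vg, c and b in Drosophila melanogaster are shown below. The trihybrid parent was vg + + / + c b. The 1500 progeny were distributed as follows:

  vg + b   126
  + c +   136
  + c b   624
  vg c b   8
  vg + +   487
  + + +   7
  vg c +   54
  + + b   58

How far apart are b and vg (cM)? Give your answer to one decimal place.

The two rarest classes, + + + and vg c b, are the double crossovers. Comparing them with the parentals, only the vg allele has switched, so vg is the middle locus and the order is c – vg – b.
Crossovers in the vg–b interval produce the single-crossover classes vg + b and + c + (126 + 136 = 262) plus the double crossovers (15).
RF(vg–b) = (262 + 15) / 1500 = 277/1500 = 0.1847 → 18.5 cM.

18.5 cM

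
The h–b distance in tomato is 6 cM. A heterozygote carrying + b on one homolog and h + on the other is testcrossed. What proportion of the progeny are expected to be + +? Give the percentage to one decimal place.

A map distance of 6 cM corresponds to a recombination frequency of 0.060.
The F1 is + b / h +, so + + is a recombinant gamete class with expected frequency r/2 = 0.060/2 = 0.0300.
That is 0.0300 = 3.0% of the progeny.

3.0%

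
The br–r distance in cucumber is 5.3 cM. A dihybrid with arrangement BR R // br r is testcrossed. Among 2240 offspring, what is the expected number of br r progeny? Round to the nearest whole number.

1061

A map distance of 5.3 cM corresponds to a recombination frequency of 0.053.
The F1 is BR R / br r, so br r is a parental gamete class with expected frequency (1 − r)/2 = 0.947/2 = 0.4735.
Expected number = 0.4735 × 2240 = 1060.64 ≈ 1061.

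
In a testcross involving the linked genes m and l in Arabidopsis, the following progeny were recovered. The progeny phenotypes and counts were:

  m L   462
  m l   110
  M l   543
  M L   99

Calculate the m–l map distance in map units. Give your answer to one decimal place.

17.2 map units

The two most frequent classes, M l (543) and m L (462), are the parental types, so the F1 was M l / m L.
The recombinant classes are M L and m l: 99 + 110 = 209.
Recombination frequency = 209/1214 = 0.1722 ≈ 17.2%, i.e. 17.2 map units.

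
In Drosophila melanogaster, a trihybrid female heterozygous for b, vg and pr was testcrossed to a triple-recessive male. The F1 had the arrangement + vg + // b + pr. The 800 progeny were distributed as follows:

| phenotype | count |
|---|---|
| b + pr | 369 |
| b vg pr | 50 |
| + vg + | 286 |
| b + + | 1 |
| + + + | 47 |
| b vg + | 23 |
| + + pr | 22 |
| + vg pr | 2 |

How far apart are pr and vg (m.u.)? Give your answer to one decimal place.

The two rarest classes, + vg pr and b + +, are the double crossovers. Comparing them with the parentals, only the pr allele has switched, so pr is the middle locus and the order is b – pr – vg.
Crossovers in the pr–vg interval produce the single-crossover classes + + + and b vg pr (47 + 50 = 97) plus the double crossovers (3).
RF(pr–vg) = (97 + 3) / 800 = 100/800 = 0.1250 → 12.5 m.u.

12.5 m.u.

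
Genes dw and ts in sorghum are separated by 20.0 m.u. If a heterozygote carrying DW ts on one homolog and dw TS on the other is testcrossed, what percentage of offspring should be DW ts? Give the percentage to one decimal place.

40.0%

A map distance of 20.0 m.u. corresponds to a recombination frequency of 0.200.
The F1 is DW ts / dw TS, so DW ts is a parental gamete class with expected frequency (1 − r)/2 = 0.800/2 = 0.4000.
That is 0.4000 = 40.0% of the progeny.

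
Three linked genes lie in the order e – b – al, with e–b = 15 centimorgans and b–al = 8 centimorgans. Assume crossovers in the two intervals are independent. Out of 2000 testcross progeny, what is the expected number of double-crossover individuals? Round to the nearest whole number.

24

Map distances give recombination frequencies of 0.150 and 0.080 for the two intervals.
With no interference, expected double-crossover frequency = 0.150 × 0.080 = 0.01200.
Expected number = 0.01200 × 2000 = 24.00 ≈ 24.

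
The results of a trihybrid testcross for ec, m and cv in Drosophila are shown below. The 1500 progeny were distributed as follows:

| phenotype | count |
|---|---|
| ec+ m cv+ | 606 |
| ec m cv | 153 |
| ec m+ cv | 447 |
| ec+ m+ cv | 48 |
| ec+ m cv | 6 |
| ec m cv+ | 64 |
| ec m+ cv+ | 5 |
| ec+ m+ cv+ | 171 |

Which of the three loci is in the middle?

cv

The two most frequent reciprocal classes, ec m+ cv and ec+ m cv+, are the parental types, so the F1 was ec m+ cv / ec+ m cv+.
The two rarest classes, ec m+ cv+ and ec+ m cv, are the double crossovers. Comparing them with the parentals, only the cv allele has switched, so cv is the middle locus and the order is m – cv – ec.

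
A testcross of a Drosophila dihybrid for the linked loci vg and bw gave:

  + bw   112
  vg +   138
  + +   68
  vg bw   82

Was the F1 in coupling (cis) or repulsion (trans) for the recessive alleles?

trans

The two most frequent classes are + bw (112) and vg + (138); these are the parental (non-recombinant) types.
So the F1 carried + bw on one chromosome and vg + on the other — the recessive alleles are on opposite chromosomes (trans / repulsion).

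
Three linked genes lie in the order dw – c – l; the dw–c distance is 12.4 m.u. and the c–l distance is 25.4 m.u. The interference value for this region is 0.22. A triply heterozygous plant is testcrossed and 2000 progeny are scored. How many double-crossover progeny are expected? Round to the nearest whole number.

Map distances give recombination frequencies of 0.124 and 0.254 for the two intervals.
With interference 0.22 (so coincidence = 0.78), expected double-crossover frequency = 0.124 × 0.254 × 0.78 = 0.02457.
Expected number = 0.02457 × 2000 = 49.13 ≈ 49.

49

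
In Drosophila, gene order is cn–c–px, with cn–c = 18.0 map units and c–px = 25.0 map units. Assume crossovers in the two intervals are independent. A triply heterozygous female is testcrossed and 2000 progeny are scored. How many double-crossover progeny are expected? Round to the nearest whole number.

90

Map distances give recombination frequencies of 0.180 and 0.250 for the two intervals.
With no interference, expected double-crossover frequency = 0.180 × 0.250 = 0.04500.
Expected number = 0.04500 × 2000 = 90.00 ≈ 90.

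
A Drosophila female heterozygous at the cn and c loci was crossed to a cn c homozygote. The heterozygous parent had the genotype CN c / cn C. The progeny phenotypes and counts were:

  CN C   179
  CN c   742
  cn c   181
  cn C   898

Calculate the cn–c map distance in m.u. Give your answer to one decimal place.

The recombinant classes are CN C and cn c: 179 + 181 = 360.
Recombination frequency = 360/2000 = 0.1800 ≈ 18.0%, i.e. 18.0 m.u.

18.0 m.u.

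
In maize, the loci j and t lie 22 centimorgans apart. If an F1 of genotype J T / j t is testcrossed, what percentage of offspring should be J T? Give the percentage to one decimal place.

39.0%

A map distance of 22 centimorgans corresponds to a recombination frequency of 0.220.
The F1 is J T / j t, so J T is a parental gamete class with expected frequency (1 − r)/2 = 0.780/2 = 0.3900.
That is 0.3900 = 39.0% of the progeny.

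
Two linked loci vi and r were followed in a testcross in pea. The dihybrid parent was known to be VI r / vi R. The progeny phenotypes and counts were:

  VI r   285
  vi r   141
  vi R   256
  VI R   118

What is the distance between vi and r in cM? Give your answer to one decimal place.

32.4 cM

The recombinant classes are VI R and vi r: 118 + 141 = 259.
Recombination frequency = 259/800 = 0.3237 ≈ 32.4%, i.e. 32.4 cM.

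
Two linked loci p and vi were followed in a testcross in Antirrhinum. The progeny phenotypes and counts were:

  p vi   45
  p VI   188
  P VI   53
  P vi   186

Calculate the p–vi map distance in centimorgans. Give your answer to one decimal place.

The two most frequent classes, P vi (186) and p VI (188), are the parental types, so the F1 was P vi / p VI.
The recombinant classes are P VI and p vi: 53 + 45 = 98.
Recombination frequency = 98/472 = 0.2076 ≈ 20.8%, i.e. 20.8 centimorgans.

20.8 centimorgans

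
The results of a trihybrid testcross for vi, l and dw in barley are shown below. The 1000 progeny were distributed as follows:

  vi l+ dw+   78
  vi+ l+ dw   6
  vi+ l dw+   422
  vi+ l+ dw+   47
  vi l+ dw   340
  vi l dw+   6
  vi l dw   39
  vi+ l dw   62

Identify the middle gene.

vi

The two most frequent reciprocal classes, vi+ l dw+ and vi l+ dw, are the parental types, so the F1 was vi+ l dw+ / vi l+ dw.
The two rarest classes, vi l dw+ and vi+ l+ dw, are the double crossovers. Comparing them with the parentals, only the vi allele has switched, so vi is the middle locus and the order is dw – vi – l.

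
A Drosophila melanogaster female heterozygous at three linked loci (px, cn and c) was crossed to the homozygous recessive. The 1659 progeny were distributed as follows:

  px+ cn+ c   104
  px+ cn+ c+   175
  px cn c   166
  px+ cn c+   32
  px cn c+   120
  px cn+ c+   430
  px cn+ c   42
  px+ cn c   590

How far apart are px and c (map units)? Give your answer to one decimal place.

The two most frequent reciprocal classes, px+ cn c and px cn+ c+, are the parental types, so the F1 was px+ cn c / px cn+ c+.
The two rarest classes, px+ cn c+ and px cn+ c, are the double crossovers. Comparing them with the parentals, only the c allele has switched, so c is the middle locus and the order is cn – c – px.
Crossovers in the c–px interval produce the single-crossover classes px cn c and px+ cn+ c+ (166 + 175 = 341) plus the double crossovers (74).
RF(c–px) = (341 + 74) / 1659 = 415/1659 = 0.2502 → 25.0 map units.

25.0 map units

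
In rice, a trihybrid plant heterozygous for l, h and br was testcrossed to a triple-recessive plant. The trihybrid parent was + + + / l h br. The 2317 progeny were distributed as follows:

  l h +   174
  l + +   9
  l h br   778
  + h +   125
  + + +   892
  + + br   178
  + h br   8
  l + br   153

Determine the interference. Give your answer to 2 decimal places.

0.64

The two rarest classes, l + + and + h br, are the double crossovers. Comparing them with the parentals, only the l allele has switched, so l is the middle locus and the order is h – l – br.
h–l: (278 + 17)/2317 = 0.1273; l–br: (352 + 17)/2317 = 0.1593.
Expected DCO frequency = 0.1273 × 0.1593 ≈ 0.02028; observed = 17/2317 ≈ 0.00734.
Coefficient of coincidence = 0.00734/0.02028 ≈ 0.36; interference = 1 − 0.36 = 0.64.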